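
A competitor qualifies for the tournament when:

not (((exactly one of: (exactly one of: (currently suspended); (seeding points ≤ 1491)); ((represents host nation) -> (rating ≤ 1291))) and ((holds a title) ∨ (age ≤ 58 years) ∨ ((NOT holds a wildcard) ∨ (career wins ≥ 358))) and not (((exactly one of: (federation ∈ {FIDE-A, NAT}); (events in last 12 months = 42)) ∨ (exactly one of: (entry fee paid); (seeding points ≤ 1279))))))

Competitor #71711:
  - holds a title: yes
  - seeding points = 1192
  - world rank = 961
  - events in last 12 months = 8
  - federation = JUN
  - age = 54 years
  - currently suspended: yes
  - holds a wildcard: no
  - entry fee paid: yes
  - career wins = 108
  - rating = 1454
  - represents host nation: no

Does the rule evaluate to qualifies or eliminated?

Atomic conditions:
  currently suspended: yes → true
  seeding points ≤ 1491: 1192 ≤ 1491 is true
  represents host nation: no → false
  rating ≤ 1291: 1454 ≤ 1291 is false
  holds a title: yes → true
  age ≤ 58 years: 54 ≤ 58 is true
  NOT holds a wildcard: no → true
  career wins ≥ 358: 108 ≥ 358 is false
  federation ∈ {FIDE-A, NAT}: JUN is not in the set → false
  events in last 12 months = 42: 8 == 42 is false
  entry fee paid: yes → true
  seeding points ≤ 1279: 1192 ≤ 1279 is true
Combine:
[1.1.1] exactly-one(true, true) = false
[1.1.2] false → false (antecedent false ⇒ implication holds) = true
[1.1] exactly-one(false, true) = true
[1.2.3] true OR false = true
[1.2] true OR true OR true = true
[1.3.1.1] exactly-one(false, false) = false
[1.3.1.2] exactly-one(true, true) = false
[1.3.1] false OR false = false
[1.3] NOT false = true
[1] true AND true AND true = true
[root] NOT true = false
Overall: false → eliminated

Eliminated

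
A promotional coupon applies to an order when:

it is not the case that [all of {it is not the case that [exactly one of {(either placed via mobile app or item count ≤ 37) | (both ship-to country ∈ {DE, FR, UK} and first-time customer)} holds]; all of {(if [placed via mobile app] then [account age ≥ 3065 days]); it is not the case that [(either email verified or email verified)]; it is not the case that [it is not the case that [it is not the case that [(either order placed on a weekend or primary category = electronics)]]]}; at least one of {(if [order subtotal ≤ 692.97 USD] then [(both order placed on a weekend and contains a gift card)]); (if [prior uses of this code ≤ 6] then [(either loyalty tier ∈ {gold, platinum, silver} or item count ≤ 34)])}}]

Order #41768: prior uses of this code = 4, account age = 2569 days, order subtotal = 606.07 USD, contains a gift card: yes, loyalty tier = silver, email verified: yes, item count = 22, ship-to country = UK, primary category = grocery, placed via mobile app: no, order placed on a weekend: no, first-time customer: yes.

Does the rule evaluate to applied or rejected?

Applied

Atomic conditions:
  placed via mobile app: no → false
  item count ≤ 37: 22 ≤ 37 is true
  ship-to country ∈ {DE, FR, UK}: UK is in the set → true
  first-time customer: yes → true
  account age ≥ 3065 days: 2569 ≥ 3065 is false
  email verified: yes → true
  order placed on a weekend: no → false
  primary category = electronics: grocery == electronics is false
  order subtotal ≤ 692.97 USD: 606.07 ≤ 692.97 is true
  contains a gift card: yes → true
  prior uses of this code ≤ 6: 4 ≤ 6 is true
  loyalty tier ∈ {gold, platinum, silver}: silver is in the set → true
  item count ≤ 34: 22 ≤ 34 is true
Combine:
[1.1.1.1] false OR true = true
[1.1.1.2] true AND true = true
[1.1.1] exactly-one(true, true) = false
[1.1] NOT false = true
[1.2.1] false → false (antecedent false ⇒ implication holds) = true
[1.2.2.1] true OR true = true
[1.2.2] NOT true = false
[1.2.3.1.1.1] false OR false = false
[1.2.3.1.1] NOT false = true
[1.2.3.1] NOT true = false
[1.2.3] NOT false = true
[1.2] true AND false AND true = false
[1.3.1.2] false AND true = false
[1.3.1] true → false = false
[1.3.2.2] true OR true = true
[1.3.2] true → true = true
[1.3] false OR true = true
[1] true AND false AND true = false
[root] NOT false = true
Overall: true → applied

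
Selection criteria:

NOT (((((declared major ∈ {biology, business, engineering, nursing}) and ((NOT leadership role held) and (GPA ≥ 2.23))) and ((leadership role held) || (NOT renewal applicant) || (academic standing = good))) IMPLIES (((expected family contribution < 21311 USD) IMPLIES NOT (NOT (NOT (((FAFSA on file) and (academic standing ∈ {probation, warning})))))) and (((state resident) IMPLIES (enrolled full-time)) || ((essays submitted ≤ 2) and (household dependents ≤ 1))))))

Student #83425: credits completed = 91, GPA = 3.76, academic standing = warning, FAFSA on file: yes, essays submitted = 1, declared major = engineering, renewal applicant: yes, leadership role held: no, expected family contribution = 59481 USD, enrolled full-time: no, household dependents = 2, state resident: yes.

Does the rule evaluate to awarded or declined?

Declined

Atomic conditions:
  declared major ∈ {biology, business, engineering, nursing}: engineering is in the set → true
  NOT leadership role held: no → true
  GPA ≥ 2.23: 3.76 ≥ 2.23 is true
  leadership role held: no → false
  NOT renewal applicant: yes → false
  academic standing = good: warning == good is false
  expected family contribution < 21311 USD: 59481 < 21311 is false
  FAFSA on file: yes → true
  academic standing ∈ {probation, warning}: warning is in the set → true
  state resident: yes → true
  enrolled full-time: no → false
  essays submitted ≤ 2: 1 ≤ 2 is true
  household dependents ≤ 1: 2 ≤ 1 is false
Combine:
[1.1.1.2] true AND true = true
[1.1.1] true AND true = true
[1.1.2] false OR false OR false = false
[1.1] true AND false = false
[1.2.1.2.1.1.1] true AND true = true
[1.2.1.2.1.1] NOT true = false
[1.2.1.2.1] NOT false = true
[1.2.1.2] NOT true = false
[1.2.1] false → false (antecedent false ⇒ implication holds) = true
[1.2.2.1] true → false = false
[1.2.2.2] true AND false = false
[1.2.2] false OR false = false
[1.2] true AND false = false
[1] false → false (antecedent false ⇒ implication holds) = true
[root] NOT true = false
Overall: false → declined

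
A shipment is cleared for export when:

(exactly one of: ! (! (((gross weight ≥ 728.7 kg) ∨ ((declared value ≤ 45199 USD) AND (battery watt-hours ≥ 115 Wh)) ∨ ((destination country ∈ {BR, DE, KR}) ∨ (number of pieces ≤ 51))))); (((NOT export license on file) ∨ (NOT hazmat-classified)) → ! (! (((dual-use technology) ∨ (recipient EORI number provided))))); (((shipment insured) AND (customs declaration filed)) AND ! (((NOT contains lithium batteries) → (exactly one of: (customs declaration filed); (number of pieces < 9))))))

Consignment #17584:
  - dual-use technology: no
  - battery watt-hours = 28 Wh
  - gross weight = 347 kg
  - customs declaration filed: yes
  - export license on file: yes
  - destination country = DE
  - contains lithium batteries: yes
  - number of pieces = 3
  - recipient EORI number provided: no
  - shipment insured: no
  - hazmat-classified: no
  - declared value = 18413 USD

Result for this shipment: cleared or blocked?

Atomic conditions:
  gross weight ≥ 728.7 kg: 347 ≥ 728.7 is false
  declared value ≤ 45199 USD: 18413 ≤ 45199 is true
  battery watt-hours ≥ 115 Wh: 28 ≥ 115 is false
  destination country ∈ {BR, DE, KR}: DE is in the set → true
  number of pieces ≤ 51: 3 ≤ 51 is true
  NOT export license on file: yes → false
  NOT hazmat-classified: no → true
  dual-use technology: no → false
  recipient EORI number provided: no → false
  shipment insured: no → false
  customs declaration filed: yes → true
  NOT contains lithium batteries: yes → false
  number of pieces < 9: 3 < 9 is true
Combine:
[1.1.1.2] true AND false = false
[1.1.1.3] true OR true = true
[1.1.1] false OR false OR true = true
[1.1] NOT true = false
[1] NOT false = true
[2.1] false OR true = true
[2.2.1.1] false OR false = false
[2.2.1] NOT false = true
[2.2] NOT true = false
[2] true → false = false
[3.1] false AND true = false
[3.2.1.2] exactly-one(true, true) = false
[3.2.1] false → false (antecedent false ⇒ implication holds) = true
[3.2] NOT true = false
[3] false AND false = false
[root] exactly-one(true, false, false) = true
Overall: true → cleared

Cleared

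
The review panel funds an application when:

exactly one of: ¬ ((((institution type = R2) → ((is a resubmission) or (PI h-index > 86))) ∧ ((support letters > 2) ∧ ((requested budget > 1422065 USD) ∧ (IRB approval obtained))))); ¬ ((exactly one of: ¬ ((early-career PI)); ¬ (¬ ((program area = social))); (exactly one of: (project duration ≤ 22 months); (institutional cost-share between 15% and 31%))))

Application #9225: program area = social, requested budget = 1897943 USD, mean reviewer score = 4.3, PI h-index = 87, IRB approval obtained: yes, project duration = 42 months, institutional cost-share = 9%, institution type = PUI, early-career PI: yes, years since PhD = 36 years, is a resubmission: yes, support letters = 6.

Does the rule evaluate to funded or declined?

Declined

Atomic conditions:
  institution type = R2: PUI == R2 is false
  is a resubmission: yes → true
  PI h-index > 86: 87 > 86 is true
  support letters > 2: 6 > 2 is true
  requested budget > 1422065 USD: 1897943 > 1422065 is true
  IRB approval obtained: yes → true
  early-career PI: yes → true
  program area = social: social == social is true
  project duration ≤ 22 months: 42 ≤ 22 is false
  institutional cost-share between 15% and 31%: 9 in [15, 31] is false
Combine:
[1.1.1.2] true OR true = true
[1.1.1] false → true (antecedent false ⇒ implication holds) = true
[1.1.2.2] true AND true = true
[1.1.2] true AND true = true
[1.1] true AND true = true
[1] NOT true = false
[2.1.1] NOT true = false
[2.1.2.1] NOT true = false
[2.1.2] NOT false = true
[2.1.3] exactly-one(false, false) = false
[2.1] exactly-one(false, true, false) = true
[2] NOT true = false
[root] exactly-one(false, false) = false
Overall: false → declined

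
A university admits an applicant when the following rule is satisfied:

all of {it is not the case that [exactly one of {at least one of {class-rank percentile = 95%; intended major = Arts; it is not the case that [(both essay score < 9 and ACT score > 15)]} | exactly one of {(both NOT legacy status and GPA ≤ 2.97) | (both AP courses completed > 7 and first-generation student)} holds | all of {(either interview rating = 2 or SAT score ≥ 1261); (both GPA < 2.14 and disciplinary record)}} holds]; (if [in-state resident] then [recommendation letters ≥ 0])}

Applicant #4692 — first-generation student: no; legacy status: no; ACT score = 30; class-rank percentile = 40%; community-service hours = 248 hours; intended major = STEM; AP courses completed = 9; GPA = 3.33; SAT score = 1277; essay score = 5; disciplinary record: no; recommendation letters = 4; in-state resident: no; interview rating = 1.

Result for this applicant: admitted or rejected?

Atomic conditions:
  class-rank percentile = 95%: 40 == 95 is false
  intended major = Arts: STEM == Arts is false
  essay score < 9: 5 < 9 is true
  ACT score > 15: 30 > 15 is true
  NOT legacy status: no → true
  GPA ≤ 2.97: 3.33 ≤ 2.97 is false
  AP courses completed > 7: 9 > 7 is true
  first-generation student: no → false
  interview rating = 2: 1 == 2 is false
  SAT score ≥ 1261: 1277 ≥ 1261 is true
  GPA < 2.14: 3.33 < 2.14 is false
  disciplinary record: no → false
  in-state resident: no → false
  recommendation letters ≥ 0: 4 ≥ 0 is true
Combine:
[1.1.1.3.1] true AND true = true
[1.1.1.3] NOT true = false
[1.1.1] false OR false OR false = false
[1.1.2.1] true AND false = false
[1.1.2.2] true AND false = false
[1.1.2] exactly-one(false, false) = false
[1.1.3.1] false OR true = true
[1.1.3.2] false AND false = false
[1.1.3] true AND false = false
[1.1] exactly-one(false, false, false) = false
[1] NOT false = true
[2] false → true (antecedent false ⇒ implication holds) = true
[root] true AND true = true
Overall: true → admitted

Admitted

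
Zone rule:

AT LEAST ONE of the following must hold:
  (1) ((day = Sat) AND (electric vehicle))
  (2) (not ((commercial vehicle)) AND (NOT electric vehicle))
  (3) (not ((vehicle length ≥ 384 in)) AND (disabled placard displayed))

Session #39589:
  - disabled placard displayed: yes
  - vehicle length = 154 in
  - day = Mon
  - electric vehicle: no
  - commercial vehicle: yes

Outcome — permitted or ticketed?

Atomic conditions:
  day = Sat: Mon == Sat is false
  electric vehicle: no → false
  commercial vehicle: yes → true
  NOT electric vehicle: no → true
  vehicle length ≥ 384 in: 154 ≥ 384 is false
  disabled placard displayed: yes → true
Combine:
[1] false AND false = false
[2.1] NOT true = false
[2] false AND true = false
[3.1] NOT false = true
[3] true AND true = true
[root] false OR false OR true = true
Overall: true → permitted

Permitted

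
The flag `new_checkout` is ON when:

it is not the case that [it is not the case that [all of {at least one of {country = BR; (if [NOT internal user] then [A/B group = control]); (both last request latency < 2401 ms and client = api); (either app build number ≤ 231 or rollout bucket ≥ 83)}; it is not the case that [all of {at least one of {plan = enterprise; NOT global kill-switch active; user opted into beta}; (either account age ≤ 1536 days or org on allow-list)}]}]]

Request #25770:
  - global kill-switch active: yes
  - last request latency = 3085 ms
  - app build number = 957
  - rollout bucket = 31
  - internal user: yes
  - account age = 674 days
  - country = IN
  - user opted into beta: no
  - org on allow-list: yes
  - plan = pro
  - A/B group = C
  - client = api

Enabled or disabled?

Atomic conditions:
  country = BR: IN == BR is false
  NOT internal user: yes → false
  A/B group = control: C == control is false
  last request latency < 2401 ms: 3085 < 2401 is false
  client = api: api == api is true
  app build number ≤ 231: 957 ≤ 231 is false
  rollout bucket ≥ 83: 31 ≥ 83 is false
  plan = enterprise: pro == enterprise is false
  NOT global kill-switch active: yes → false
  user opted into beta: no → false
  account age ≤ 1536 days: 674 ≤ 1536 is true
  org on allow-list: yes → true
Combine:
[1.1.1.2] false → false (antecedent false ⇒ implication holds) = true
[1.1.1.3] false AND true = false
[1.1.1.4] false OR false = false
[1.1.1] false OR true OR false OR false = true
[1.1.2.1.1] false OR false OR false = false
[1.1.2.1.2] true OR true = true
[1.1.2.1] false AND true = false
[1.1.2] NOT false = true
[1.1] true AND true = true
[1] NOT true = false
[root] NOT false = true
Overall: true → enabled

Enabled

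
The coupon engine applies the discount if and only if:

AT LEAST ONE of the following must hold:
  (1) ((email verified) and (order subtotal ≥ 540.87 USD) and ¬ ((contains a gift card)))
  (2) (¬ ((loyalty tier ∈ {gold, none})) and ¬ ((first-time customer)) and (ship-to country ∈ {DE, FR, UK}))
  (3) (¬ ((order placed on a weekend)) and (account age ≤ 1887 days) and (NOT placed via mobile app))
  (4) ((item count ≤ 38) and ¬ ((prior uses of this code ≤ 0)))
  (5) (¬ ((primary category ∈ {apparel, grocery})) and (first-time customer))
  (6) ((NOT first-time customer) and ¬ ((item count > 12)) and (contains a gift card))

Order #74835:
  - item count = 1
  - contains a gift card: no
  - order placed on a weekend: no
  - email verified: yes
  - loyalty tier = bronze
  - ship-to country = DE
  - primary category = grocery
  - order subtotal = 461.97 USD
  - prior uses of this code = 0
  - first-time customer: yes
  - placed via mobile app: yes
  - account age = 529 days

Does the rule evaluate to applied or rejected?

Atomic conditions:
  email verified: yes → true
  order subtotal ≥ 540.87 USD: 461.97 ≥ 540.87 is false
  contains a gift card: no → false
  loyalty tier ∈ {gold, none}: bronze is not in the set → false
  first-time customer: yes → true
  ship-to country ∈ {DE, FR, UK}: DE is in the set → true
  order placed on a weekend: no → false
  account age ≤ 1887 days: 529 ≤ 1887 is true
  NOT placed via mobile app: yes → false
  item count ≤ 38: 1 ≤ 38 is true
  prior uses of this code ≤ 0: 0 ≤ 0 is true
  primary category ∈ {apparel, grocery}: grocery is in the set → true
  NOT first-time customer: yes → false
  item count > 12: 1 > 12 is false
Combine:
[1.3] NOT false = true
[1] true AND false AND true = false
[2.1] NOT false = true
[2.2] NOT true = false
[2] true AND false AND true = false
[3.1] NOT false = true
[3] true AND true AND false = false
[4.2] NOT true = false
[4] true AND false = false
[5.1] NOT true = false
[5] false AND true = false
[6.2] NOT false = true
[6] false AND true AND false = false
[root] false OR false OR false OR false OR false OR false = false
Overall: false → rejected

Rejected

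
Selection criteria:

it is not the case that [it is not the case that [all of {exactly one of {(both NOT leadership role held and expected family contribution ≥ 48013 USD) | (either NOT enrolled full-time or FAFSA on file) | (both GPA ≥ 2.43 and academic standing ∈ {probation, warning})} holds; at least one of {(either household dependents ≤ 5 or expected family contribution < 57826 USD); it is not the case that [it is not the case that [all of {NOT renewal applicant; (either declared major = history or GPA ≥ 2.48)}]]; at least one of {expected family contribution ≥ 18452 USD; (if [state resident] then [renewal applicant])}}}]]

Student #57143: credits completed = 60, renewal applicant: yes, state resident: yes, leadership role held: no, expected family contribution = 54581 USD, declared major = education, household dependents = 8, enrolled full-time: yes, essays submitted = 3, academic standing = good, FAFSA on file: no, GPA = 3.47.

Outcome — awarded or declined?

Awarded

Atomic conditions:
  NOT leadership role held: no → true
  expected family contribution ≥ 48013 USD: 54581 ≥ 48013 is true
  NOT enrolled full-time: yes → false
  FAFSA on file: no → false
  GPA ≥ 2.43: 3.47 ≥ 2.43 is true
  academic standing ∈ {probation, warning}: good is not in the set → false
  household dependents ≤ 5: 8 ≤ 5 is false
  expected family contribution < 57826 USD: 54581 < 57826 is true
  NOT renewal applicant: yes → false
  declared major = history: education == history is false
  GPA ≥ 2.48: 3.47 ≥ 2.48 is true
  expected family contribution ≥ 18452 USD: 54581 ≥ 18452 is true
  state resident: yes → true
  renewal applicant: yes → true
Combine:
[1.1.1.1] true AND true = true
[1.1.1.2] false OR false = false
[1.1.1.3] true AND false = false
[1.1.1] exactly-one(true, false, false) = true
[1.1.2.1] false OR true = true
[1.1.2.2.1.1.2] false OR true = true
[1.1.2.2.1.1] false AND true = false
[1.1.2.2.1] NOT false = true
[1.1.2.2] NOT true = false
[1.1.2.3.2] true → true = true
[1.1.2.3] true OR true = true
[1.1.2] true OR false OR true = true
[1.1] true AND true = true
[1] NOT true = false
[root] NOT false = true
Overall: true → awarded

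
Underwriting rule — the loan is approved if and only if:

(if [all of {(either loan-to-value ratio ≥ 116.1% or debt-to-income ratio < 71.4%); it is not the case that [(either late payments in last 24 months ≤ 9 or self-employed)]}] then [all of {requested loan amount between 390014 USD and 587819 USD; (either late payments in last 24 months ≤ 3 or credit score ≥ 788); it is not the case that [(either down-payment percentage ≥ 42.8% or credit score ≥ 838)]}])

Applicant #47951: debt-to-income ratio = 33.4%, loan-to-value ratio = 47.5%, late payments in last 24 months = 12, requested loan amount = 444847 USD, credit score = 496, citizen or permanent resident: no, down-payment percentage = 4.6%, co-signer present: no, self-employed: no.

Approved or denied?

Atomic conditions:
  loan-to-value ratio ≥ 116.1%: 47.5 ≥ 116.1 is false
  debt-to-income ratio < 71.4%: 33.4 < 71.4 is true
  late payments in last 24 months ≤ 9: 12 ≤ 9 is false
  self-employed: no → false
  requested loan amount between 390014 USD and 587819 USD: 444847 in [390014, 587819] is true
  late payments in last 24 months ≤ 3: 12 ≤ 3 is false
  credit score ≥ 788: 496 ≥ 788 is false
  down-payment percentage ≥ 42.8%: 4.6 ≥ 42.8 is false
  credit score ≥ 838: 496 ≥ 838 is false
Combine:
[1.1] false OR true = true
[1.2.1] false OR false = false
[1.2] NOT false = true
[1] true AND true = true
[2.2] false OR false = false
[2.3.1] false OR false = false
[2.3] NOT false = true
[2] true AND false AND true = false
[root] true → false = false
Overall: false → denied

Denied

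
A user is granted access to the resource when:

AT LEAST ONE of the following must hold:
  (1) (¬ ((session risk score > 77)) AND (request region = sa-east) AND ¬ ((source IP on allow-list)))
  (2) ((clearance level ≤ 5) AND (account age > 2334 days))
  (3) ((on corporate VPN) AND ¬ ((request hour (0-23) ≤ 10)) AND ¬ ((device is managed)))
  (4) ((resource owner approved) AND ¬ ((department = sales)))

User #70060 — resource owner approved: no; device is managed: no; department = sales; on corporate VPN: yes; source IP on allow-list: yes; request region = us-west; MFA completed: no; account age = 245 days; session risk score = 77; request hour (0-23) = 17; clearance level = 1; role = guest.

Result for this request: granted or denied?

Atomic conditions:
  session risk score > 77: 77 > 77 is false
  request region = sa-east: us-west == sa-east is false
  source IP on allow-list: yes → true
  clearance level ≤ 5: 1 ≤ 5 is true
  account age > 2334 days: 245 > 2334 is false
  on corporate VPN: yes → true
  request hour (0-23) ≤ 10: 17 ≤ 10 is false
  device is managed: no → false
  resource owner approved: no → false
  department = sales: sales == sales is true
Combine:
[1.1] NOT false = true
[1.3] NOT true = false
[1] true AND false AND false = false
[2] true AND false = false
[3.2] NOT false = true
[3.3] NOT false = true
[3] true AND true AND true = true
[4.2] NOT true = false
[4] false AND false = false
[root] false OR false OR true OR false = true
Overall: true → granted

Granted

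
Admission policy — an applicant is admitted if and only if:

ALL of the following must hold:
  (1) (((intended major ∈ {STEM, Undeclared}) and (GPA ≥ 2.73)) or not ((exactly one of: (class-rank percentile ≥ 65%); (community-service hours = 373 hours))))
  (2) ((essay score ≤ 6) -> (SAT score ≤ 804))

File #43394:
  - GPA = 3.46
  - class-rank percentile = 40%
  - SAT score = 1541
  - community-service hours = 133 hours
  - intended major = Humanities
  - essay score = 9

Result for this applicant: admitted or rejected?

Atomic conditions:
  intended major ∈ {STEM, Undeclared}: Humanities is not in the set → false
  GPA ≥ 2.73: 3.46 ≥ 2.73 is true
  class-rank percentile ≥ 65%: 40 ≥ 65 is false
  community-service hours = 373 hours: 133 == 373 is false
  essay score ≤ 6: 9 ≤ 6 is false
  SAT score ≤ 804: 1541 ≤ 804 is false
Combine:
[1.1] false AND true = false
[1.2.1] exactly-one(false, false) = false
[1.2] NOT false = true
[1] false OR true = true
[2] false → false (antecedent false ⇒ implication holds) = true
[root] true AND true = true
Overall: true → admitted

Admitted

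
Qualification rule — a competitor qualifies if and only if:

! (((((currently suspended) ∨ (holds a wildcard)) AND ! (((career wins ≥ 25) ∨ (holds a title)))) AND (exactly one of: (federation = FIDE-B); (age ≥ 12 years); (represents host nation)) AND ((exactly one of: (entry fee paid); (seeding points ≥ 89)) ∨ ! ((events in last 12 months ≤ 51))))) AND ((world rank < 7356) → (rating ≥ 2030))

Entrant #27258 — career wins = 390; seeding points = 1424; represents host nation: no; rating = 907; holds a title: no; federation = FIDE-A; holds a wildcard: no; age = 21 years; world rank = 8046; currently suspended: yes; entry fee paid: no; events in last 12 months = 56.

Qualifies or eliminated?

Qualifies

Atomic conditions:
  currently suspended: yes → true
  holds a wildcard: no → false
  career wins ≥ 25: 390 ≥ 25 is true
  holds a title: no → false
  federation = FIDE-B: FIDE-A == FIDE-B is false
  age ≥ 12 years: 21 ≥ 12 is true
  represents host nation: no → false
  entry fee paid: no → false
  seeding points ≥ 89: 1424 ≥ 89 is true
  events in last 12 months ≤ 51: 56 ≤ 51 is false
  world rank < 7356: 8046 < 7356 is false
  rating ≥ 2030: 907 ≥ 2030 is false
Combine:
[1.1.1.1] true OR false = true
[1.1.1.2.1] true OR false = true
[1.1.1.2] NOT true = false
[1.1.1] true AND false = false
[1.1.2] exactly-one(false, true, false) = true
[1.1.3.1] exactly-one(false, true) = true
[1.1.3.2] NOT false = true
[1.1.3] true OR true = true
[1.1] false AND true AND true = false
[1] NOT false = true
[2] false → false (antecedent false ⇒ implication holds) = true
[root] true AND true = true
Overall: true → qualifies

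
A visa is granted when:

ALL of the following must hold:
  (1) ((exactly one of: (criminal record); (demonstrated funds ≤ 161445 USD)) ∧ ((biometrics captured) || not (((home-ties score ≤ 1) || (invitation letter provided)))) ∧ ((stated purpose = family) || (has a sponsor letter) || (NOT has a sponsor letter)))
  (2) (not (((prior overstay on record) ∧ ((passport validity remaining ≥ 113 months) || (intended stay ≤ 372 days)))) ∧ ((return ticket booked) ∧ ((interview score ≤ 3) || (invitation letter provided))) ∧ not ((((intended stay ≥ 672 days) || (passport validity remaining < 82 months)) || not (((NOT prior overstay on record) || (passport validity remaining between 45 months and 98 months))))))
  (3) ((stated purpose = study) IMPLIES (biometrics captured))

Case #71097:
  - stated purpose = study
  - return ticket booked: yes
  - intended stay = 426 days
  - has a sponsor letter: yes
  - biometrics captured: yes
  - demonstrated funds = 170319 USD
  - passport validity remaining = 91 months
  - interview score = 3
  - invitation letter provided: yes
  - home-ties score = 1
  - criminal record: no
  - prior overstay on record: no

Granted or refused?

Atomic conditions:
  criminal record: no → false
  demonstrated funds ≤ 161445 USD: 170319 ≤ 161445 is false
  biometrics captured: yes → true
  home-ties score ≤ 1: 1 ≤ 1 is true
  invitation letter provided: yes → true
  stated purpose = family: study == family is false
  has a sponsor letter: yes → true
  NOT has a sponsor letter: yes → false
  prior overstay on record: no → false
  passport validity remaining ≥ 113 months: 91 ≥ 113 is false
  intended stay ≤ 372 days: 426 ≤ 372 is false
  return ticket booked: yes → true
  interview score ≤ 3: 3 ≤ 3 is true
  intended stay ≥ 672 days: 426 ≥ 672 is false
  passport validity remaining < 82 months: 91 < 82 is false
  NOT prior overstay on record: no → true
  passport validity remaining between 45 months and 98 months: 91 in [45, 98] is true
  stated purpose = study: study == study is true
Combine:
[1.1] exactly-one(false, false) = false
[1.2.2.1] true OR true = true
[1.2.2] NOT true = false
[1.2] true OR false = true
[1.3] false OR true OR false = true
[1] false AND true AND true = false
[2.1.1.2] false OR false = false
[2.1.1] false AND false = false
[2.1] NOT false = true
[2.2.2] true OR true = true
[2.2] true AND true = true
[2.3.1.1] false OR false = false
[2.3.1.2.1] true OR true = true
[2.3.1.2] NOT true = false
[2.3.1] false OR false = false
[2.3] NOT false = true
[2] true AND true AND true = true
[3] true → true = true
[root] false AND true AND true = false
Overall: false → refused

Refused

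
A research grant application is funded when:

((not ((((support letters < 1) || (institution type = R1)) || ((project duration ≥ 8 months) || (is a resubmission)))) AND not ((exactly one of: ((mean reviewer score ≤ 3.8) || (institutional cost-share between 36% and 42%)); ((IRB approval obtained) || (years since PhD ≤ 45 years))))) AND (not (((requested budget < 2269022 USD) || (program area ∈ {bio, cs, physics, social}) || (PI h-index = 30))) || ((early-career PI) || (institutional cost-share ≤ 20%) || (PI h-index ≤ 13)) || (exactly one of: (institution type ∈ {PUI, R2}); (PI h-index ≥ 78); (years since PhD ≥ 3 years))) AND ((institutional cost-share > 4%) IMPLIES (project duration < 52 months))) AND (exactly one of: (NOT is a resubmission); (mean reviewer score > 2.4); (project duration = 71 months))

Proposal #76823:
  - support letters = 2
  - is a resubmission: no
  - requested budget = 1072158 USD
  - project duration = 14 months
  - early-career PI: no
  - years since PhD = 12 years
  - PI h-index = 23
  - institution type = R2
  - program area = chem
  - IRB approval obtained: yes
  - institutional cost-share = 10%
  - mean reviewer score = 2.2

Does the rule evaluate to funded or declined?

Declined

Atomic conditions:
  support letters < 1: 2 < 1 is false
  institution type = R1: R2 == R1 is false
  project duration ≥ 8 months: 14 ≥ 8 is true
  is a resubmission: no → false
  mean reviewer score ≤ 3.8: 2.2 ≤ 3.8 is true
  institutional cost-share between 36% and 42%: 10 in [36, 42] is false
  IRB approval obtained: yes → true
  years since PhD ≤ 45 years: 12 ≤ 45 is true
  requested budget < 2269022 USD: 1072158 < 2269022 is true
  program area ∈ {bio, cs, physics, social}: chem is not in the set → false
  PI h-index = 30: 23 == 30 is false
  early-career PI: no → false
  institutional cost-share ≤ 20%: 10 ≤ 20 is true
  PI h-index ≤ 13: 23 ≤ 13 is false
  institution type ∈ {PUI, R2}: R2 is in the set → true
  PI h-index ≥ 78: 23 ≥ 78 is false
  years since PhD ≥ 3 years: 12 ≥ 3 is true
  institutional cost-share > 4%: 10 > 4 is true
  project duration < 52 months: 14 < 52 is true
  NOT is a resubmission: no → true
  mean reviewer score > 2.4: 2.2 > 2.4 is false
  project duration = 71 months: 14 == 71 is false
Combine:
[1.1.1.1.1] false OR false = false
[1.1.1.1.2] true OR false = true
[1.1.1.1] false OR true = true
[1.1.1] NOT true = false
[1.1.2.1.1] true OR false = true
[1.1.2.1.2] true OR true = true
[1.1.2.1] exactly-one(true, true) = false
[1.1.2] NOT false = true
[1.1] false AND true = false
[1.2.1.1] true OR false OR false = true
[1.2.1] NOT true = false
[1.2.2] false OR true OR false = true
[1.2.3] exactly-one(true, false, true) = false
[1.2] false OR true OR false = true
[1.3] true → true = true
[1] false AND true AND true = false
[2] exactly-one(true, false, false) = true
[root] false AND true = false
Overall: false → declined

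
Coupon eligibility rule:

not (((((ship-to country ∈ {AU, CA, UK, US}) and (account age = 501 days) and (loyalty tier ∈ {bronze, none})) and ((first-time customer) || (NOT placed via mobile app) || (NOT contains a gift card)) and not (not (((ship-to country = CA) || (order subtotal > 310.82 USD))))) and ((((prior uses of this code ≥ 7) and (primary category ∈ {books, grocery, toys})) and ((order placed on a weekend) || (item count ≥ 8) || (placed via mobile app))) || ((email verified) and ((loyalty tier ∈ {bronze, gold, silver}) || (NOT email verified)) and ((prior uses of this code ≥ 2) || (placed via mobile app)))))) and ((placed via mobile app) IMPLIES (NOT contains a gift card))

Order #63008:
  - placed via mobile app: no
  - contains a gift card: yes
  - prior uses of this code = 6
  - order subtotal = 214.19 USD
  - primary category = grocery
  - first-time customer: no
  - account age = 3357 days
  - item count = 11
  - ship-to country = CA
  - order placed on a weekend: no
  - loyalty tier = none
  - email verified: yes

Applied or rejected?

Applied

Atomic conditions:
  ship-to country ∈ {AU, CA, UK, US}: CA is in the set → true
  account age = 501 days: 3357 == 501 is false
  loyalty tier ∈ {bronze, none}: none is in the set → true
  first-time customer: no → false
  NOT placed via mobile app: no → true
  NOT contains a gift card: yes → false
  ship-to country = CA: CA == CA is true
  order subtotal > 310.82 USD: 214.19 > 310.82 is false
  prior uses of this code ≥ 7: 6 ≥ 7 is false
  primary category ∈ {books, grocery, toys}: grocery is in the set → true
  order placed on a weekend: no → false
  item count ≥ 8: 11 ≥ 8 is true
  placed via mobile app: no → false
  email verified: yes → true
  loyalty tier ∈ {bronze, gold, silver}: none is not in the set → false
  NOT email verified: yes → false
  prior uses of this code ≥ 2: 6 ≥ 2 is true
Combine:
[1.1.1.1] true AND false AND true = false
[1.1.1.2] false OR true OR false = true
[1.1.1.3.1.1] true OR false = true
[1.1.1.3.1] NOT true = false
[1.1.1.3] NOT false = true
[1.1.1] false AND true AND true = false
[1.1.2.1.1] false AND true = false
[1.1.2.1.2] false OR true OR false = true
[1.1.2.1] false AND true = false
[1.1.2.2.2] false OR false = false
[1.1.2.2.3] true OR false = true
[1.1.2.2] true AND false AND true = false
[1.1.2] false OR false = false
[1.1] false AND false = false
[1] NOT false = true
[2] false → false (antecedent false ⇒ implication holds) = true
[root] true AND true = true
Overall: true → applied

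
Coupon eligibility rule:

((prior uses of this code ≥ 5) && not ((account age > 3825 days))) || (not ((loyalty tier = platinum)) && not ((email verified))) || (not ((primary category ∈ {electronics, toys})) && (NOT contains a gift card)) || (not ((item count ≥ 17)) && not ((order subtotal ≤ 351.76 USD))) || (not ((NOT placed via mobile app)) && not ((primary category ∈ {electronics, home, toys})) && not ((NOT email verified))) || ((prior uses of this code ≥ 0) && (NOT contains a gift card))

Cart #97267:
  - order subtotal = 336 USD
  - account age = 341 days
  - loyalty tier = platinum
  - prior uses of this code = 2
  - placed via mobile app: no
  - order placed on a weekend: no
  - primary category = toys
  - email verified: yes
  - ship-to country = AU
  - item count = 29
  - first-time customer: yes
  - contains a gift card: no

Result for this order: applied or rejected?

Applied

Atomic conditions:
  prior uses of this code ≥ 5: 2 ≥ 5 is false
  account age > 3825 days: 341 > 3825 is false
  loyalty tier = platinum: platinum == platinum is true
  email verified: yes → true
  primary category ∈ {electronics, toys}: toys is in the set → true
  NOT contains a gift card: no → true
  item count ≥ 17: 29 ≥ 17 is true
  order subtotal ≤ 351.76 USD: 336 ≤ 351.76 is true
  NOT placed via mobile app: no → true
  primary category ∈ {electronics, home, toys}: toys is in the set → true
  NOT email verified: yes → false
  prior uses of this code ≥ 0: 2 ≥ 0 is true
Combine:
[1.2] NOT false = true
[1] false AND true = false
[2.1] NOT true = false
[2.2] NOT true = false
[2] false AND false = false
[3.1] NOT true = false
[3] false AND true = false
[4.1] NOT true = false
[4.2] NOT true = false
[4] false AND false = false
[5.1] NOT true = false
[5.2] NOT true = false
[5.3] NOT false = true
[5] false AND false AND true = false
[6] true AND true = true
[root] false OR false OR false OR false OR false OR true = true
Overall: true → applied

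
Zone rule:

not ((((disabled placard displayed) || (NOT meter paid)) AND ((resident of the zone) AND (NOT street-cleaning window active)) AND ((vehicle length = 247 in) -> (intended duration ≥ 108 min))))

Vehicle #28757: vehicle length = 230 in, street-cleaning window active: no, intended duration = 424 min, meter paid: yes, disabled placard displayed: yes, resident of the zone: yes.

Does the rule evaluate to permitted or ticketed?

Ticketed

Atomic conditions:
  disabled placard displayed: yes → true
  NOT meter paid: yes → false
  resident of the zone: yes → true
  NOT street-cleaning window active: no → true
  vehicle length = 247 in: 230 == 247 is false
  intended duration ≥ 108 min: 424 ≥ 108 is true
Combine:
[1.1] true OR false = true
[1.2] true AND true = true
[1.3] false → true (antecedent false ⇒ implication holds) = true
[1] true AND true AND true = true
[root] NOT true = false
Overall: false → ticketed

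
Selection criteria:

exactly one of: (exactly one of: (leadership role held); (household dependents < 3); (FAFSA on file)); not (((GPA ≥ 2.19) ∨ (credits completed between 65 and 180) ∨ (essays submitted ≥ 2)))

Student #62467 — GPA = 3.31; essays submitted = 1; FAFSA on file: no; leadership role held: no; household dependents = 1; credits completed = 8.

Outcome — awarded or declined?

Atomic conditions:
  leadership role held: no → false
  household dependents < 3: 1 < 3 is true
  FAFSA on file: no → false
  GPA ≥ 2.19: 3.31 ≥ 2.19 is true
  credits completed between 65 and 180: 8 in [65, 180] is false
  essays submitted ≥ 2: 1 ≥ 2 is false
Combine:
[1] exactly-one(false, true, false) = true
[2.1] true OR false OR false = true
[2] NOT true = false
[root] exactly-one(true, false) = true
Overall: true → awarded

Awarded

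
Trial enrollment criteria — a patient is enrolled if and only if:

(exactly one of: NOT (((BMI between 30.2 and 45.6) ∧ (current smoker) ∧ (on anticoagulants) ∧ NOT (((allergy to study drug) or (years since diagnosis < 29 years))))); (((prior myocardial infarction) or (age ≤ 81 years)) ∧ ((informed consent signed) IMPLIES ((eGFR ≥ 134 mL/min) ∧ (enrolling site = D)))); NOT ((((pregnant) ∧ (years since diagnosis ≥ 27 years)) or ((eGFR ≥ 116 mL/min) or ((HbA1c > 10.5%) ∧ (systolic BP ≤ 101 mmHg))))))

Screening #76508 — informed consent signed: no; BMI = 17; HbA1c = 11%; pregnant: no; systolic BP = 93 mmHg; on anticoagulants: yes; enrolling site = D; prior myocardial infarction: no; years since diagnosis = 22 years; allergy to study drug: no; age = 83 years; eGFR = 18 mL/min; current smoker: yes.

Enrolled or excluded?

Enrolled

Atomic conditions:
  BMI between 30.2 and 45.6: 17 in [30.2, 45.6] is false
  current smoker: yes → true
  on anticoagulants: yes → true
  allergy to study drug: no → false
  years since diagnosis < 29 years: 22 < 29 is true
  prior myocardial infarction: no → false
  age ≤ 81 years: 83 ≤ 81 is false
  informed consent signed: no → false
  eGFR ≥ 134 mL/min: 18 ≥ 134 is false
  enrolling site = D: D == D is true
  pregnant: no → false
  years since diagnosis ≥ 27 years: 22 ≥ 27 is false
  eGFR ≥ 116 mL/min: 18 ≥ 116 is false
  HbA1c > 10.5%: 11 > 10.5 is true
  systolic BP ≤ 101 mmHg: 93 ≤ 101 is true
Combine:
[1.1.4.1] false OR true = true
[1.1.4] NOT true = false
[1.1] false AND true AND true AND false = false
[1] NOT false = true
[2.1] false OR false = false
[2.2.2] false AND true = false
[2.2] false → false (antecedent false ⇒ implication holds) = true
[2] false AND true = false
[3.1.1] false AND false = false
[3.1.2.2] true AND true = true
[3.1.2] false OR true = true
[3.1] false OR true = true
[3] NOT true = false
[root] exactly-one(true, false, false) = true
Overall: true → enrolled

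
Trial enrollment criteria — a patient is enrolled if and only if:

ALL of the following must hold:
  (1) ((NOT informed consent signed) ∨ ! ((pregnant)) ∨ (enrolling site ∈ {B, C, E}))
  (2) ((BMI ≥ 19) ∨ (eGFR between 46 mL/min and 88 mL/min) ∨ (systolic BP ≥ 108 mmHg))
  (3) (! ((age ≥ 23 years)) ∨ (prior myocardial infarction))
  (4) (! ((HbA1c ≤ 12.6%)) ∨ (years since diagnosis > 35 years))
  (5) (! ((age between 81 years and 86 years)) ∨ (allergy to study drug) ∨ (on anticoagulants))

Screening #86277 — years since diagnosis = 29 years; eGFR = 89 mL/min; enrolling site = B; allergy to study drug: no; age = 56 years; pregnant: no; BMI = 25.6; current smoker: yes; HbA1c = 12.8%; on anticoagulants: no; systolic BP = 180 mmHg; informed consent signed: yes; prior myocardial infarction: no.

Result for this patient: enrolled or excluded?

Atomic conditions:
  NOT informed consent signed: yes → false
  pregnant: no → false
  enrolling site ∈ {B, C, E}: B is in the set → true
  BMI ≥ 19: 25.6 ≥ 19 is true
  eGFR between 46 mL/min and 88 mL/min: 89 in [46, 88] is false
  systolic BP ≥ 108 mmHg: 180 ≥ 108 is true
  age ≥ 23 years: 56 ≥ 23 is true
  prior myocardial infarction: no → false
  HbA1c ≤ 12.6%: 12.8 ≤ 12.6 is false
  years since diagnosis > 35 years: 29 > 35 is false
  age between 81 years and 86 years: 56 in [81, 86] is false
  allergy to study drug: no → false
  on anticoagulants: no → false
Combine:
[1.2] NOT false = true
[1] false OR true OR true = true
[2] true OR false OR true = true
[3.1] NOT true = false
[3] false OR false = false
[4.1] NOT false = true
[4] true OR false = true
[5.1] NOT false = true
[5] true OR false OR false = true
[root] true AND true AND false AND true AND true = false
Overall: false → excluded

Excluded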